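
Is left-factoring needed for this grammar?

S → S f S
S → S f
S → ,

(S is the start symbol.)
Yes, S has productions with common prefix 'S f'

Left-factoring is needed when two productions for the same non-terminal
share a common prefix on the right-hand side.

Productions for S:
  S → S f S
  S → S f
  S → ,

Found common prefix 'S f' in productions for S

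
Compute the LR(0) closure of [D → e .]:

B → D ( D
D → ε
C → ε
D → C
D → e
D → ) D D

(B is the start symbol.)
{ [D → e .] }

To compute CLOSURE, for each item [A → α.Bβ] where B is a non-terminal, add [B → .γ] for all productions B → γ; repeat for the newly added items until nothing changes.

Start with: [D → e .]
The dot is at the end, so nothing is added.

CLOSURE = { [D → e .] }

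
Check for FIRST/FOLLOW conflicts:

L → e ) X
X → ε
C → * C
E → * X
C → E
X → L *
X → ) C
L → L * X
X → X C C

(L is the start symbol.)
Yes. X → X C C with FOLLOW(X) on { '*' }

A FIRST/FOLLOW conflict occurs when a non-terminal N has a nullable alternative N → β (β ⇒* ε) and another alternative N → α with FIRST(α) ∩ FOLLOW(N) ≠ ∅: on such a lookahead the parser cannot decide between expanding α and letting N vanish via β.

Nullable non-terminals: X.
FIRST sets used below: FIRST(L) = { 'e' }, FIRST(X) = { ')', '*', 'e', ε }, FIRST(C) = { '*' }

X: nullable alternative(s) X → ε; FOLLOW(X) = { $, '*' }
  X → ε: FIRST \ {ε} = { } — this is the only nullable alternative, skip
  X → L *: FIRST \ {ε} = { 'e' } — disjoint from FOLLOW(X)
  X → ) C: FIRST \ {ε} = { ')' } — disjoint from FOLLOW(X)
  X → X C C: FIRST \ {ε} = { ')', '*', 'e' } — overlaps FOLLOW(X) on { '*' }: CONFLICT

C, E, L have no nullable alternative, so no FIRST/FOLLOW check is needed there.

So the grammar has 1 FIRST/FOLLOW conflict (marked CONFLICT above).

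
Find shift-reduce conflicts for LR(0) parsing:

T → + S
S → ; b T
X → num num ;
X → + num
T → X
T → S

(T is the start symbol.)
A shift-reduce conflict occurs when an LR(0) state has both:
  - a complete (reduce) item [A → α .] (dot at the end), and
  - a shift item [B → β . c γ] (dot before a terminal).

Augment with T' → T and build the canonical LR(0) collection (I0 = CLOSURE({[T' → . T]}), then GOTO on every symbol after a dot until no new states appear). It has 13 states:
  I0: { [S → . ; b T], [T → . + S], [T → . S], [T → . X], [T' → . T], [X → . + num], [X → . num num ;] }  — shift
  I1: { [S → . ; b T], [T → + . S], [X → + . num] }  — shift
  I2: { [S → ; . b T] }  — shift
  I3: { [T → S .] }  — reduce
  I4: { [T' → T .] }  — accept
  I5: { [T → X .] }  — reduce
  I6: { [X → num . num ;] }  — shift
  I7: { [X → num num . ;] }  — shift
  I8: { [X → num num ; .] }  — reduce
  I9: { [S → . ; b T], [S → ; b . T], [T → . + S], [T → . S], [T → . X], [X → . + num], [X → . num num ;] }  — shift
  I10: { [S → ; b T .] }  — reduce
  I11: { [T → + S .] }  — reduce
  I12: { [X → + num .] }  — reduce

No state contains both a complete item and a shift item.

Answer: No shift-reduce conflicts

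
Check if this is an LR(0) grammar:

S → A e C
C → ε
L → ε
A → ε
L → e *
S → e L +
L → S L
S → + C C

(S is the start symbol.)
Augment with S' → S and build the canonical LR(0) collection (I0 = CLOSURE({[S' → . S]}), then GOTO on every symbol after a dot until no new states appear). It has 15 states:
  I0: { [A → .], [S → . + C C], [S → . A e C], [S → . e L +], [S' → . S] }  — shift, reduce
  I1: { [C → .], [S → + . C C] }  — reduce
  I2: { [S → A . e C] }  — shift
  I3: { [S' → S .] }  — accept
  I4: { [A → .], [L → . S L], [L → . e *], [L → .], [S → . + C C], [S → . A e C], [S → . e L +], [S → e . L +] }  — shift, 2 reduces
  I5: { [S → e L . +] }  — shift
  I6: { [A → .], [L → . S L], [L → . e *], [L → .], [L → S . L], [S → . + C C], [S → . A e C], [S → . e L +] }  — shift, 2 reduces
  I7: { [A → .], [L → . S L], [L → . e *], [L → .], [L → e . *], [S → . + C C], [S → . A e C], [S → . e L +], [S → e . L +] }  — shift, 2 reduces
  I8: { [L → e * .] }  — reduce
  I9: { [L → S L .] }  — reduce
  I10: { [S → e L + .] }  — reduce
  I11: { [C → .], [S → A e . C] }  — reduce
  I12: { [S → A e C .] }  — reduce
  I13: { [C → .], [S → + C . C] }  — reduce
  I14: { [S → + C C .] }  — reduce

Conflict in state I0:
  Shift-reduce conflict between [A → .] and [S → . + C C]
So the grammar is NOT LR(0).

Answer: No. Shift-reduce conflict between [A → .] and [S → . + C C]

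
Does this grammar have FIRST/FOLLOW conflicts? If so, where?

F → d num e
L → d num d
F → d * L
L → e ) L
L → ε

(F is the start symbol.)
No FIRST/FOLLOW conflicts.

Nullable non-terminals: L.

L: nullable alternative(s) L → ε; FOLLOW(L) = { $ }
  L → d num d: FIRST \ {ε} = { 'd' } — disjoint from FOLLOW(L)
  L → e ) L: FIRST \ {ε} = { 'e' } — disjoint from FOLLOW(L)
  L → ε: FIRST \ {ε} = { } — this is the only nullable alternative, skip

F has no nullable alternative, so no FIRST/FOLLOW check is needed there.

No FIRST/FOLLOW conflicts found.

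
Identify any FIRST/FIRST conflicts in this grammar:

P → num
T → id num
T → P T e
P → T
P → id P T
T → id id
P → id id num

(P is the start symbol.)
A FIRST/FIRST conflict occurs when two productions N → α and N → β for the same non-terminal have FIRST(α) ∩ FIRST(β) ≠ ∅ (with ε ∈ FIRST of a nullable right-hand side, so two nullable alternatives also conflict).

FIRST sets of the non-terminals at (or reachable through a nullable prefix from) the front of some alternative:
  FIRST(T) = { 'id', 'num' }
  FIRST(P) = { 'id', 'num' }

Productions for P:
  P → num: FIRST = { 'num' }
  P → T: FIRST = { 'id', 'num' }
  P → id P T: FIRST = { 'id' }
  P → id id num: FIRST = { 'id' }
Productions for T:
  T → id num: FIRST = { 'id' }
  T → P T e: FIRST = { 'id', 'num' }
  T → id id: FIRST = { 'id' }

Conflict for P: P → num and P → T
  Overlap: { 'num' }
Conflict for P: P → T and P → id P T
  Overlap: { 'id' }
Conflict for P: P → T and P → id id num
  Overlap: { 'id' }
Conflict for P: P → id P T and P → id id num
  Overlap: { 'id' }
Conflict for T: T → id num and T → P T e
  Overlap: { 'id' }
Conflict for T: T → id num and T → id id
  Overlap: { 'id' }
Conflict for T: T → P T e and T → id id
  Overlap: { 'id' }

Answer: Yes. P → num / P → T on { 'num' }; P → T / P → id P T on { 'id' }; P → T / P → id id num on { 'id' }; P → id P T / P → id id num on { 'id' }; T → id num / T → P T e on { 'id' }; T → id num / T → id id on { 'id' }; T → P T e / T → id id on { 'id' }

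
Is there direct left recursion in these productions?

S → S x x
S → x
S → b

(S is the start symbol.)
Yes, S is left-recursive

S → S x x: LEFT RECURSIVE (starts with S)
S → x: starts with x
S → b: starts with b

The grammar has direct left recursion on: S.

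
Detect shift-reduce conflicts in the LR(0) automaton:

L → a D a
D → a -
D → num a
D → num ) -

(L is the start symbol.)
No shift-reduce conflicts

A shift-reduce conflict occurs when an LR(0) state has both:
  - a complete (reduce) item [A → α .] (dot at the end), and
  - a shift item [B → β . c γ] (dot before a terminal).

Augment with L' → L and build the canonical LR(0) collection (I0 = CLOSURE({[L' → . L]}), then GOTO on every symbol after a dot until no new states appear). It has 11 states:
  I0: { [L → . a D a], [L' → . L] }  — shift
  I1: { [L' → L .] }  — accept
  I2: { [D → . a -], [D → . num ) -], [D → . num a], [L → a . D a] }  — shift
  I3: { [L → a D . a] }  — shift
  I4: { [D → a . -] }  — shift
  I5: { [D → num . ) -], [D → num . a] }  — shift
  I6: { [D → num ) . -] }  — shift
  I7: { [D → num a .] }  — reduce
  I8: { [D → num ) - .] }  — reduce
  I9: { [D → a - .] }  — reduce
  I10: { [L → a D a .] }  — reduce

No state contains both a complete item and a shift item.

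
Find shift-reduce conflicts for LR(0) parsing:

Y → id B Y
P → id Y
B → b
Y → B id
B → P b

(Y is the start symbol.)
Yes — I9: [Y → B id .] vs [B → . b]

A shift-reduce conflict occurs when an LR(0) state has both:
  - a complete (reduce) item [A → α .] (dot at the end), and
  - a shift item [B → β . c γ] (dot before a terminal).

Augment with Y' → Y and build the canonical LR(0) collection (I0 = CLOSURE({[Y' → . Y]}), then GOTO on every symbol after a dot until no new states appear). It has 12 states:
  I0: { [B → . P b], [B → . b], [P → . id Y], [Y → . B id], [Y → . id B Y], [Y' → . Y] }  — shift
  I1: { [Y → B . id] }  — shift
  I2: { [B → P . b] }  — shift
  I3: { [Y' → Y .] }  — accept
  I4: { [B → b .] }  — reduce
  I5: { [B → . P b], [B → . b], [P → . id Y], [P → id . Y], [Y → . B id], [Y → . id B Y], [Y → id . B Y] }  — shift
  I6: { [B → . P b], [B → . b], [P → . id Y], [Y → . B id], [Y → . id B Y], [Y → B . id], [Y → id B . Y] }  — shift
  I7: { [P → id Y .] }  — reduce
  I8: { [Y → id B Y .] }  — reduce
  I9: { [B → . P b], [B → . b], [P → . id Y], [P → id . Y], [Y → . B id], [Y → . id B Y], [Y → B id .], [Y → id . B Y] }  — shift, reduce
  I10: { [B → P b .] }  — reduce
  I11: { [Y → B id .] }  — reduce

I9 contains reduce item [Y → B id .] and shift items [B → . b], [P → . id Y], [Y → . id B Y] — shift-reduce conflict.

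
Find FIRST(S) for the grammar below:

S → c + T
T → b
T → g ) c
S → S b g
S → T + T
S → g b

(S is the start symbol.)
{ 'b', 'c', 'g' }

To compute FIRST(S), examine every production with S on the left-hand side, reading each right-hand side left to right until a non-nullable symbol is reached.

FIRST sets of the other non-terminals involved (by the same procedure, iterated to a fixed point):
  FIRST(T) = { 'b', 'g' }

From S → c + T:
  - c is a terminal: add 'c' and stop
From S → S b g:
  - S is the symbol being defined: contributes nothing new
    S is not nullable, so stop
From S → T + T:
  - T is a non-terminal: add FIRST(T) \ {ε} = { 'b', 'g' }
    T is not nullable, so stop
From S → g b:
  - g is a terminal: add 'g' and stop

Collecting: FIRST(S) = { 'b', 'c', 'g' }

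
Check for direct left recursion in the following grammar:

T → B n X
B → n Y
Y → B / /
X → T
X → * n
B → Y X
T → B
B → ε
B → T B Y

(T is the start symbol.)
Direct left recursion occurs when N → N α for some non-terminal N (the right-hand side begins with the left-hand side itself).

T → B n X: starts with B
B → n Y: starts with n
Y → B / /: starts with B
X → T: starts with T
X → * n: starts with '*'
B → Y X: starts with Y
T → B: starts with B
B → ε: starts with ε
B → T B Y: starts with T

No direct left recursion found.

Answer: No direct left recursion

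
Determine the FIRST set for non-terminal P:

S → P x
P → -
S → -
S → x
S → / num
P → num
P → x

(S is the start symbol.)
From P → -:
  - '-' is a terminal: add '-' and stop
From P → num:
  - num is a terminal: add 'num' and stop
From P → x:
  - x is a terminal: add 'x' and stop

Collecting: FIRST(P) = { '-', 'num', 'x' }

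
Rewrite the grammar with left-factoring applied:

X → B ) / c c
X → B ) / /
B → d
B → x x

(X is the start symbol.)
Left-factoring transforms A → αβ₁ | αβ₂ into A → αA' and A' → β₁ | β₂
(α is the longest common prefix among the alternatives). Repeat until
no nonterminal has two alternatives with a common prefix.

Round 1: X has alternatives sharing prefix 'B ) /'. Introduce X': X → B ) / X'
  Add: X' → c c
  Add: X' → /

No remaining common prefixes — done.

Resulting grammar:
X → B ) / X'
X' → c c
X' → /
B → d
B → x x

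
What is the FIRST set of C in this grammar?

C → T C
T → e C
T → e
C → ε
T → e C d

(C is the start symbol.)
FIRST sets of the other non-terminals involved (by the same procedure, iterated to a fixed point):
  FIRST(T) = { 'e' }

From C → T C:
  - T is a non-terminal: add FIRST(T) \ {ε} = { 'e' }
    T is not nullable, so stop
From C → ε:
  - ε-production, so ε ∈ FIRST(C)

Collecting: FIRST(C) = { 'e', ε }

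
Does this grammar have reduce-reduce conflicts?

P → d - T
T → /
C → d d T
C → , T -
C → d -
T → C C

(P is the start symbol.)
A reduce-reduce conflict occurs when an LR(0) state has two complete items [A → α .] and [B → β .] — both call for a reduction, and with no lookahead the parser cannot choose between them.

Augment with P' → P and build the canonical LR(0) collection (I0 = CLOSURE({[P' → . P]}), then GOTO on every symbol after a dot until no new states appear). It has 15 states:
  I0: { [P → . d - T], [P' → . P] }  — shift
  I1: { [P' → P .] }  — accept
  I2: { [P → d . - T] }  — shift
  I3: { [C → . , T -], [C → . d -], [C → . d d T], [P → d - . T], [T → . /], [T → . C C] }  — shift
  I4: { [C → , . T -], [C → . , T -], [C → . d -], [C → . d d T], [T → . /], [T → . C C] }  — shift
  I5: { [T → / .] }  — reduce
  I6: { [C → . , T -], [C → . d -], [C → . d d T], [T → C . C] }  — shift
  I7: { [P → d - T .] }  — reduce
  I8: { [C → d . -], [C → d . d T] }  — shift
  I9: { [C → d - .] }  — reduce
  I10: { [C → . , T -], [C → . d -], [C → . d d T], [C → d d . T], [T → . /], [T → . C C] }  — shift
  I11: { [C → d d T .] }  — reduce
  I12: { [T → C C .] }  — reduce
  I13: { [C → , T . -] }  — shift
  I14: { [C → , T - .] }  — reduce

No state contains more than one complete item.

Answer: No reduce-reduce conflicts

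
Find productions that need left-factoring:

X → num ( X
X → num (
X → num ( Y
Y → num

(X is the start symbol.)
Yes, X has productions with common prefix 'num ('

Left-factoring is needed when two productions for the same non-terminal
share a common prefix on the right-hand side.

Productions for X:
  X → num ( X
  X → num (
  X → num ( Y

Found common prefix 'num (' in productions for X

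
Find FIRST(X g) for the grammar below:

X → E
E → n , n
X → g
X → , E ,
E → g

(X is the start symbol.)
FIRST sets of the non-terminals involved (from the grammar, by fixed-point iteration):
  FIRST(X) = { ',', 'g', 'n' }

To compute FIRST(X g), process the symbols left to right:
Symbol X is a non-terminal. Add FIRST(X) \ {ε} = { ',', 'g', 'n' }
X is not nullable (ε ∉ FIRST(X)), so stop here.
FIRST(X g) = { ',', 'g', 'n' }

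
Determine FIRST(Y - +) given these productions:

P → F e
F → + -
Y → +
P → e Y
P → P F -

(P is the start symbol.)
{ '+' }

FIRST sets of the non-terminals involved (from the grammar, by fixed-point iteration):
  FIRST(Y) = { '+' }

To compute FIRST(Y - +), process the symbols left to right:
Symbol Y is a non-terminal. Add FIRST(Y) \ {ε} = { '+' }
Y is not nullable (ε ∉ FIRST(Y)), so stop here.
FIRST(Y - +) = { '+' }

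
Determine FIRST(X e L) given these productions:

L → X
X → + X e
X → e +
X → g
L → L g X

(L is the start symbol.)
{ '+', 'e', 'g' }

FIRST sets of the non-terminals involved (from the grammar, by fixed-point iteration):
  FIRST(X) = { '+', 'e', 'g' }

To compute FIRST(X e L), process the symbols left to right:
Symbol X is a non-terminal. Add FIRST(X) \ {ε} = { '+', 'e', 'g' }
X is not nullable (ε ∉ FIRST(X)), so stop here.
FIRST(X e L) = { '+', 'e', 'g' }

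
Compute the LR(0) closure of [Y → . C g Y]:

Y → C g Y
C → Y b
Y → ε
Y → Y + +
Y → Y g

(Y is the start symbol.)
{ [C → . Y b], [Y → . C g Y], [Y → . Y + +], [Y → . Y g], [Y → .] }

Start with: [Y → . C g Y]
  [Y → . C g Y] has the dot before C: add [C → . Y b]
  [C → . Y b] has the dot before Y: add [Y → .], [Y → . Y + +], [Y → . Y g]
No further items can be added.

CLOSURE = { [C → . Y b], [Y → . C g Y], [Y → . Y + +], [Y → . Y g], [Y → .] }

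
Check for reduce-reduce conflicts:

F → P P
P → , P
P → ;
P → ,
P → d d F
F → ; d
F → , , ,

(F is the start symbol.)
Augment with F' → F and build the canonical LR(0) collection (I0 = CLOSURE({[F' → . F]}), then GOTO on every symbol after a dot until no new states appear). It has 15 states:
  I0: { [F → . , , ,], [F → . ; d], [F → . P P], [F' → . F], [P → . , P], [P → . ,], [P → . ;], [P → . d d F] }  — shift
  I1: { [F → , . , ,], [P → , . P], [P → , .], [P → . , P], [P → . ,], [P → . ;], [P → . d d F] }  — shift, reduce
  I2: { [F → ; . d], [P → ; .] }  — shift, reduce
  I3: { [F' → F .] }  — accept
  I4: { [F → P . P], [P → . , P], [P → . ,], [P → . ;], [P → . d d F] }  — shift
  I5: { [P → d . d F] }  — shift
  I6: { [F → . , , ,], [F → . ; d], [F → . P P], [P → . , P], [P → . ,], [P → . ;], [P → . d d F], [P → d d . F] }  — shift
  I7: { [P → d d F .] }  — reduce
  I8: { [P → , . P], [P → , .], [P → . , P], [P → . ,], [P → . ;], [P → . d d F] }  — shift, reduce
  I9: { [P → ; .] }  — reduce
  I10: { [F → P P .] }  — reduce
  I11: { [P → , P .] }  — reduce
  I12: { [F → ; d .] }  — reduce
  I13: { [F → , , . ,], [P → , . P], [P → , .], [P → . , P], [P → . ,], [P → . ;], [P → . d d F] }  — shift, reduce
  I14: { [F → , , , .], [P → , . P], [P → , .], [P → . , P], [P → . ,], [P → . ;], [P → . d d F] }  — shift, 2 reduces

I14 contains complete items [F → , , , .], [P → , .] — reduce-reduce conflict.

Answer: Yes — I14: [F → , , , .] vs [P → , .]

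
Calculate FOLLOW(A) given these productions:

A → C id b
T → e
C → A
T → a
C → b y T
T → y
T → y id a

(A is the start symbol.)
A is the start symbol, so $ ∈ FOLLOW(A).
In C → A: A is at the end, add FOLLOW(C)

The FOLLOW sets referred to above (computed the same way, to a fixed point):
  FOLLOW(C) = { 'id' }

Taking the union: FOLLOW(A) = { $, 'id' }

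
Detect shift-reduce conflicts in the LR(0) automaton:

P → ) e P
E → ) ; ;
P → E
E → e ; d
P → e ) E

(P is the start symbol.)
A shift-reduce conflict occurs when an LR(0) state has both:
  - a complete (reduce) item [A → α .] (dot at the end), and
  - a shift item [B → β . c γ] (dot before a terminal).

Augment with P' → P and build the canonical LR(0) collection (I0 = CLOSURE({[P' → . P]}), then GOTO on every symbol after a dot until no new states appear). It has 15 states:
  I0: { [E → . ) ; ;], [E → . e ; d], [P → . ) e P], [P → . E], [P → . e ) E], [P' → . P] }  — shift
  I1: { [E → ) . ; ;], [P → ) . e P] }  — shift
  I2: { [P → E .] }  — reduce
  I3: { [P' → P .] }  — accept
  I4: { [E → e . ; d], [P → e . ) E] }  — shift
  I5: { [E → . ) ; ;], [E → . e ; d], [P → e ) . E] }  — shift
  I6: { [E → e ; . d] }  — shift
  I7: { [E → e ; d .] }  — reduce
  I8: { [E → ) . ; ;] }  — shift
  I9: { [P → e ) E .] }  — reduce
  I10: { [E → e . ; d] }  — shift
  I11: { [E → ) ; . ;] }  — shift
  I12: { [E → ) ; ; .] }  — reduce
  I13: { [E → . ) ; ;], [E → . e ; d], [P → ) e . P], [P → . ) e P], [P → . E], [P → . e ) E] }  — shift
  I14: { [P → ) e P .] }  — reduce

No state contains both a complete item and a shift item.

Answer: No shift-reduce conflicts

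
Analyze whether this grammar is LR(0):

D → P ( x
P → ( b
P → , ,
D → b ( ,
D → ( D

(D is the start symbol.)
No. Shift-reduce conflict between [P → ( b .] and [D → b . ( ,]

Augment with D' → D and build the canonical LR(0) collection (I0 = CLOSURE({[D' → . D]}), then GOTO on every symbol after a dot until no new states appear). It has 13 states:
  I0: { [D → . ( D], [D → . P ( x], [D → . b ( ,], [D' → . D], [P → . ( b], [P → . , ,] }  — shift
  I1: { [D → ( . D], [D → . ( D], [D → . P ( x], [D → . b ( ,], [P → ( . b], [P → . ( b], [P → . , ,] }  — shift
  I2: { [P → , . ,] }  — shift
  I3: { [D' → D .] }  — accept
  I4: { [D → P . ( x] }  — shift
  I5: { [D → b . ( ,] }  — shift
  I6: { [D → b ( . ,] }  — shift
  I7: { [D → b ( , .] }  — reduce
  I8: { [D → P ( . x] }  — shift
  I9: { [D → P ( x .] }  — reduce
  I10: { [P → , , .] }  — reduce
  I11: { [D → ( D .] }  — reduce
  I12: { [D → b . ( ,], [P → ( b .] }  — shift, reduce

Conflict in state I12:
  Shift-reduce conflict between [P → ( b .] and [D → b . ( ,]
So the grammar is NOT LR(0).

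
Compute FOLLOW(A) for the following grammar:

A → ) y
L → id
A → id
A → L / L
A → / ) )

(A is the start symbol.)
{ $ }

To compute FOLLOW(A), find every occurrence of A on a right-hand side N → α A β: add FIRST(β) \ {ε}, and if β is empty or nullable also add FOLLOW(N). Iterate to a fixed point.

A is the start symbol, so $ ∈ FOLLOW(A).
A does not occur on any right-hand side.

Taking the union: FOLLOW(A) = { $ }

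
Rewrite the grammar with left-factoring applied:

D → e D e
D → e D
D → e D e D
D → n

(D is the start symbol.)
D → e D D'
D' → e D''
D'' → ε
D'' → D
D' → ε
D → n

Left-factoring transforms A → αβ₁ | αβ₂ into A → αA' and A' → β₁ | β₂
(α is the longest common prefix among the alternatives). Repeat until
no nonterminal has two alternatives with a common prefix.

Round 1: D has alternatives sharing prefix 'e D'. Introduce D': D → e D D'
  Add: D' → e
  Add: D' → ε
  Add: D' → e D

Round 2: D' has alternatives sharing prefix 'e'. Introduce D'': D' → e D''
  Add: D'' → ε
  Add: D'' → D

No remaining common prefixes — done.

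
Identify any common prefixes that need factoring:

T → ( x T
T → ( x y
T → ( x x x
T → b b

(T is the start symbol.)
Left-factoring is needed when two productions for the same non-terminal
share a common prefix on the right-hand side.

Productions for T:
  T → ( x T
  T → ( x y
  T → ( x x x
  T → b b

Found common prefix '( x' in productions for T

Answer: Yes, T has productions with common prefix '( x'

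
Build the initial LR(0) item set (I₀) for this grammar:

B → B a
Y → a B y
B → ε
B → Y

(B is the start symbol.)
First, augment the grammar with B' → B
I₀ = CLOSURE({ [B' → . B] }):
  [B' → . B] has the dot before B: add [B → . B a], [B → .], [B → . Y]
  [B → . Y] has the dot before Y: add [Y → . a B y]
No further items can be added.

I₀ = { [B → . B a], [B → . Y], [B → .], [B' → . B], [Y → . a B y] }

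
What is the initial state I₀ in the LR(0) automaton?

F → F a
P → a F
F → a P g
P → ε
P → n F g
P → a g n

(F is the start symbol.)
{ [F → . F a], [F → . a P g], [F' → . F] }

First, augment the grammar with F' → F
I₀ = CLOSURE({ [F' → . F] }):
  [F' → . F] has the dot before F: add [F → . F a], [F → . a P g]
No further items can be added.

I₀ = { [F → . F a], [F → . a P g], [F' → . F] }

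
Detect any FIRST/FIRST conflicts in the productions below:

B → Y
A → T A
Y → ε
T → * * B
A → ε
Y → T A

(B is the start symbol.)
No FIRST/FIRST conflicts.

A FIRST/FIRST conflict occurs when two productions N → α and N → β for the same non-terminal have FIRST(α) ∩ FIRST(β) ≠ ∅ (with ε ∈ FIRST of a nullable right-hand side, so two nullable alternatives also conflict).

FIRST sets of the non-terminals at (or reachable through a nullable prefix from) the front of some alternative:
  FIRST(T) = { '*' }

Productions for A:
  A → T A: FIRST = { '*' }
  A → ε: FIRST = { ε }
Productions for Y:
  Y → ε: FIRST = { ε }
  Y → T A: FIRST = { '*' }
B, T have only one production, so no FIRST/FIRST conflict is possible there.

All alternatives of each non-terminal have pairwise disjoint FIRST sets.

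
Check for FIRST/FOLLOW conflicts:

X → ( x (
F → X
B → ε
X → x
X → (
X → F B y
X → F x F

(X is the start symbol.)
A FIRST/FOLLOW conflict occurs when a non-terminal N has a nullable alternative N → β (β ⇒* ε) and another alternative N → α with FIRST(α) ∩ FOLLOW(N) ≠ ∅: on such a lookahead the parser cannot decide between expanding α and letting N vanish via β.

Nullable non-terminals: B.
B has a nullable alternative but only one production, so nothing to check.

F, X have no nullable alternative, so no FIRST/FOLLOW check is needed there.

No FIRST/FOLLOW conflicts found.

Answer: No FIRST/FOLLOW conflicts.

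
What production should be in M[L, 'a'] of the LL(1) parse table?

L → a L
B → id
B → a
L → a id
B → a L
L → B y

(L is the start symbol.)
To find M[L, 'a'], we find productions for L where 'a' is in the predict set (PREDICT(N → α) = (FIRST(α) \ {ε}) ∪ (FOLLOW(N) if α ⇒* ε)).

Relevant sets:
  FIRST(B) = { 'a', 'id' }

L → a L: PREDICT = { 'a' }
  'a' is in predict set, so this production goes in M[L, 'a']
L → a id: PREDICT = { 'a' }
  'a' is in predict set, so this production goes in M[L, 'a']
L → B y: PREDICT = { 'a', 'id' }
  'a' is in predict set, so this production goes in M[L, 'a']

M[L, 'a'] = L → a L, L → a id, L → B y  (a multiply-defined cell — the grammar is not LL(1))

Answer: L → a L, L → a id, L → B y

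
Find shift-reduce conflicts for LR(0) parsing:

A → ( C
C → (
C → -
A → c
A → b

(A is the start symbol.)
A shift-reduce conflict occurs when an LR(0) state has both:
  - a complete (reduce) item [A → α .] (dot at the end), and
  - a shift item [B → β . c γ] (dot before a terminal).

Augment with A' → A and build the canonical LR(0) collection (I0 = CLOSURE({[A' → . A]}), then GOTO on every symbol after a dot until no new states appear). It has 8 states:
  I0: { [A → . ( C], [A → . b], [A → . c], [A' → . A] }  — shift
  I1: { [A → ( . C], [C → . (], [C → . -] }  — shift
  I2: { [A' → A .] }  — accept
  I3: { [A → b .] }  — reduce
  I4: { [A → c .] }  — reduce
  I5: { [C → ( .] }  — reduce
  I6: { [C → - .] }  — reduce
  I7: { [A → ( C .] }  — reduce

No state contains both a complete item and a shift item.

Answer: No shift-reduce conflicts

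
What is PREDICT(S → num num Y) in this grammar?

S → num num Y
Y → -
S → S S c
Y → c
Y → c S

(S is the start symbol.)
{ 'num' }

PREDICT(S → num num Y) = (FIRST(RHS) \ {ε}) ∪ (FOLLOW(S) if ε ∈ FIRST(RHS), i.e. RHS ⇒* ε)
FIRST(num num Y) = { 'num' }
ε ∉ FIRST(num num Y), so FOLLOW(S) is not added.
PREDICT(S → num num Y) = { 'num' }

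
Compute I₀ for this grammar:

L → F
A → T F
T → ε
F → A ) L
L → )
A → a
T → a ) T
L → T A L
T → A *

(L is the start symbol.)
{ [A → . T F], [A → . a], [F → . A ) L], [L → . )], [L → . F], [L → . T A L], [L' → . L], [T → . A *], [T → . a ) T], [T → .] }

First, augment the grammar with L' → L
I₀ = CLOSURE({ [L' → . L] }):
  [L' → . L] has the dot before L: add [L → . F], [L → . )], [L → . T A L]
  [L → . F] has the dot before F: add [F → . A ) L]
  [L → . T A L] has the dot before T: add [T → .], [T → . a ) T], [T → . A *]
  [F → . A ) L] has the dot before A: add [A → . T F], [A → . a]
No further items can be added.

I₀ = { [A → . T F], [A → . a], [F → . A ) L], [L → . )], [L → . F], [L → . T A L], [L' → . L], [T → . A *], [T → . a ) T], [T → .] }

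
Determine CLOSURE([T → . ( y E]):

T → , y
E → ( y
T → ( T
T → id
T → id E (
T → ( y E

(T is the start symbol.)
{ [T → . ( y E] }

Start with: [T → . ( y E]
The dot precedes the terminal '(', so nothing is added.

CLOSURE = { [T → . ( y E] }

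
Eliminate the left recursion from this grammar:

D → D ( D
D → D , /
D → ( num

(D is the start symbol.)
D → ( num D'
D' → ( D D'
D' → , / D'
D' → ε

D is directly left-recursive. The standard transformation for
  A → A α₁ | ... | A α_m | β₁ | ... | β_n
is
  A  → β₁ A' | ... | β_n A'
  A' → α₁ A' | ... | α_m A' | ε

D → ( num becomes D → ( num D'
D → D ( D becomes D' → ( D D'
D → D , / becomes D' → , / D'
Add D' → ε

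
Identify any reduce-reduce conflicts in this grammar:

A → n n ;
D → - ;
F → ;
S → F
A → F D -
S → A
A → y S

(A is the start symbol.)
A reduce-reduce conflict occurs when an LR(0) state has two complete items [A → α .] and [B → β .] — both call for a reduction, and with no lookahead the parser cannot choose between them.

Augment with A' → A and build the canonical LR(0) collection (I0 = CLOSURE({[A' → . A]}), then GOTO on every symbol after a dot until no new states appear). It has 15 states:
  I0: { [A → . F D -], [A → . n n ;], [A → . y S], [A' → . A], [F → . ;] }  — shift
  I1: { [F → ; .] }  — reduce
  I2: { [A' → A .] }  — accept
  I3: { [A → F . D -], [D → . - ;] }  — shift
  I4: { [A → n . n ;] }  — shift
  I5: { [A → . F D -], [A → . n n ;], [A → . y S], [A → y . S], [F → . ;], [S → . A], [S → . F] }  — shift
  I6: { [S → A .] }  — reduce
  I7: { [A → F . D -], [D → . - ;], [S → F .] }  — shift, reduce
  I8: { [A → y S .] }  — reduce
  I9: { [D → - . ;] }  — shift
  I10: { [A → F D . -] }  — shift
  I11: { [A → F D - .] }  — reduce
  I12: { [D → - ; .] }  — reduce
  I13: { [A → n n . ;] }  — shift
  I14: { [A → n n ; .] }  — reduce

No state contains more than one complete item.

Answer: No reduce-reduce conflicts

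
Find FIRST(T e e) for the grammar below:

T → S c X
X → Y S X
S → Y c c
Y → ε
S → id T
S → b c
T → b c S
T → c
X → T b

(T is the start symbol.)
FIRST sets of the non-terminals involved (from the grammar, by fixed-point iteration):
  FIRST(T) = { 'b', 'c', 'id' }

To compute FIRST(T e e), process the symbols left to right:
Symbol T is a non-terminal. Add FIRST(T) \ {ε} = { 'b', 'c', 'id' }
T is not nullable (ε ∉ FIRST(T)), so stop here.
FIRST(T e e) = { 'b', 'c', 'id' }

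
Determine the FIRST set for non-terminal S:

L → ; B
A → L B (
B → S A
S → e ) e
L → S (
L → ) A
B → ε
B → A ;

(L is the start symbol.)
To compute FIRST(S), examine every production with S on the left-hand side, reading each right-hand side left to right until a non-nullable symbol is reached.

From S → e ) e:
  - e is a terminal: add 'e' and stop

Collecting: FIRST(S) = { 'e' }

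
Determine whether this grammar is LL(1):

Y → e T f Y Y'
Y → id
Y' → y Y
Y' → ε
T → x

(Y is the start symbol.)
Relevant sets:
  FOLLOW(Y') = { $, 'y' }

For Y:
  PREDICT(Y → e T f Y Y') = { 'e' }
  PREDICT(Y → id) = { 'id' }
For Y':
  PREDICT(Y' → y Y) = { 'y' }
  PREDICT(Y' → ε) = { $, 'y' }
T has a single production, so nothing to check there.

Conflict found: Predict set conflict for Y': { 'y' }
The grammar is NOT LL(1).

Answer: No. Predict set conflict for Y': { 'y' }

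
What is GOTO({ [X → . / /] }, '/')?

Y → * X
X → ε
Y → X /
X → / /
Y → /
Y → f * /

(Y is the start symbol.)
GOTO(I, '/') = CLOSURE({ [A → αX.β] : [A → α.Xβ] ∈ I, X = '/' })

Items with dot before '/', with the dot advanced:
  [X → . / /] → [X → / . /]
Closure adds nothing (no advanced item has the dot before a non-terminal).

GOTO = { [X → / . /] }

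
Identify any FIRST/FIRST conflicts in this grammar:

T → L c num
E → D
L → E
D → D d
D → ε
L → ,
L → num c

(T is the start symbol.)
FIRST sets of the non-terminals at (or reachable through a nullable prefix from) the front of some alternative:
  FIRST(E) = { 'd', ε }
  FIRST(D) = { 'd', ε }

Productions for L:
  L → E: FIRST = { 'd', ε }
  L → ,: FIRST = { ',' }
  L → num c: FIRST = { 'num' }
Productions for D:
  D → D d: FIRST = { 'd' }
  D → ε: FIRST = { ε }
T, E have only one production, so no FIRST/FIRST conflict is possible there.

All alternatives of each non-terminal have pairwise disjoint FIRST sets.

Answer: No FIRST/FIRST conflicts.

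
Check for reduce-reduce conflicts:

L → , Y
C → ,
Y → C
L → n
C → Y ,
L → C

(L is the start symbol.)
Augment with L' → L and build the canonical LR(0) collection (I0 = CLOSURE({[L' → . L]}), then GOTO on every symbol after a dot until no new states appear). It has 10 states:
  I0: { [C → . ,], [C → . Y ,], [L → . , Y], [L → . C], [L → . n], [L' → . L], [Y → . C] }  — shift
  I1: { [C → , .], [C → . ,], [C → . Y ,], [L → , . Y], [Y → . C] }  — shift, reduce
  I2: { [L → C .], [Y → C .] }  — 2 reduces
  I3: { [L' → L .] }  — accept
  I4: { [C → Y . ,] }  — shift
  I5: { [L → n .] }  — reduce
  I6: { [C → Y , .] }  — reduce
  I7: { [C → , .] }  — reduce
  I8: { [Y → C .] }  — reduce
  I9: { [C → Y . ,], [L → , Y .] }  — shift, reduce

I2 contains complete items [L → C .], [Y → C .] — reduce-reduce conflict.

Answer: Yes — I2: [L → C .] vs [Y → C .]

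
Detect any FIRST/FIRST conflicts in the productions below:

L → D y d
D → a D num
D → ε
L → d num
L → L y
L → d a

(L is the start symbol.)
Yes. L → D y d / L → L y on { 'a', 'y' }; L → d num / L → L y on { 'd' }; L → d num / L → d a on { 'd' }; L → L y / L → d a on { 'd' }

A FIRST/FIRST conflict occurs when two productions N → α and N → β for the same non-terminal have FIRST(α) ∩ FIRST(β) ≠ ∅ (with ε ∈ FIRST of a nullable right-hand side, so two nullable alternatives also conflict).

FIRST sets of the non-terminals at (or reachable through a nullable prefix from) the front of some alternative:
  FIRST(D) = { 'a', ε }
  FIRST(L) = { 'a', 'd', 'y' }

Productions for L:
  L → D y d: FIRST = { 'a', 'y' }
  L → d num: FIRST = { 'd' }
  L → L y: FIRST = { 'a', 'd', 'y' }
  L → d a: FIRST = { 'd' }
Productions for D:
  D → a D num: FIRST = { 'a' }
  D → ε: FIRST = { ε }

Conflict for L: L → D y d and L → L y
  Overlap: { 'a', 'y' }
Conflict for L: L → d num and L → L y
  Overlap: { 'd' }
Conflict for L: L → d num and L → d a
  Overlap: { 'd' }
Conflict for L: L → L y and L → d a
  Overlap: { 'd' }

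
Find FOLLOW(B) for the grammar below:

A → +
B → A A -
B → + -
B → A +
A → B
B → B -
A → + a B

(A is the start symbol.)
To compute FOLLOW(B), find every occurrence of B on a right-hand side N → α B β: add FIRST(β) \ {ε}, and if β is empty or nullable also add FOLLOW(N). Iterate to a fixed point.

In A → B: B is at the end, add FOLLOW(A)
In B → B -: B is followed by '-', add FIRST('-') \ {ε} = { '-' }
In A → + a B: B is at the end, add FOLLOW(A)

The FOLLOW sets referred to above (computed the same way, to a fixed point):
  FOLLOW(A) = { $, '+', '-' }

Taking the union: FOLLOW(B) = { $, '+', '-' }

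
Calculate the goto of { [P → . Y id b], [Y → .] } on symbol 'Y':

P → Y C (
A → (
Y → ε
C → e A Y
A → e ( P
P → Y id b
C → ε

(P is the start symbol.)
{ [P → Y . id b] }

GOTO(I, 'Y') = CLOSURE({ [A → αX.β] : [A → α.Xβ] ∈ I, X = 'Y' })

Items with dot before 'Y', with the dot advanced:
  [P → . Y id b] → [P → Y . id b]
Closure adds nothing (no advanced item has the dot before a non-terminal).

GOTO = { [P → Y . id b] }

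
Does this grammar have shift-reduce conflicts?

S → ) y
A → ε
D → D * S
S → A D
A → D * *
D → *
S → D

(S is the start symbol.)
Yes — I0: [A → .] vs [D → . *]; I4: [S → D .] vs [A → D . * *]; I6: [A → .] vs [A → D * . *]; I9: [S → A D .] vs [D → D . * S]; I10: [A → .] vs [D → . *]

A shift-reduce conflict occurs when an LR(0) state has both:
  - a complete (reduce) item [A → α .] (dot at the end), and
  - a shift item [B → β . c γ] (dot before a terminal).

Augment with S' → S and build the canonical LR(0) collection (I0 = CLOSURE({[S' → . S]}), then GOTO on every symbol after a dot until no new states appear). It has 12 states:
  I0: { [A → . D * *], [A → .], [D → . *], [D → . D * S], [S → . ) y], [S → . A D], [S → . D], [S' → . S] }  — shift, reduce
  I1: { [S → ) . y] }  — shift
  I2: { [D → * .] }  — reduce
  I3: { [D → . *], [D → . D * S], [S → A . D] }  — shift
  I4: { [A → D . * *], [D → D . * S], [S → D .] }  — shift, reduce
  I5: { [S' → S .] }  — accept
  I6: { [A → . D * *], [A → .], [A → D * . *], [D → . *], [D → . D * S], [D → D * . S], [S → . ) y], [S → . A D], [S → . D] }  — shift, reduce
  I7: { [A → D * * .], [D → * .] }  — 2 reduces
  I8: { [D → D * S .] }  — reduce
  I9: { [D → D . * S], [S → A D .] }  — shift, reduce
  I10: { [A → . D * *], [A → .], [D → . *], [D → . D * S], [D → D * . S], [S → . ) y], [S → . A D], [S → . D] }  — shift, reduce
  I11: { [S → ) y .] }  — reduce

I0 contains reduce item [A → .] and shift items [D → . *], [S → . ) y] — shift-reduce conflict.
I4 contains reduce item [S → D .] and shift items [A → D . * *], [D → D . * S] — shift-reduce conflict.
I6 contains reduce item [A → .] and shift items [A → D * . *], [D → . *], [S → . ) y] — shift-reduce conflict.
I9 contains reduce item [S → A D .] and shift item [D → D . * S] — shift-reduce conflict.
I10 contains reduce item [A → .] and shift items [D → . *], [S → . ) y] — shift-reduce conflict.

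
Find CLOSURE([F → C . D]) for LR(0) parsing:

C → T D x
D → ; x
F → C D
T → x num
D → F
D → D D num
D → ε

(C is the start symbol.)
Start with: [F → C . D]
  [F → C . D] has the dot before D: add [D → . ; x], [D → . F], [D → . D D num], [D → .]
  [D → . F] has the dot before F: add [F → . C D]
  [F → . C D] has the dot before C: add [C → . T D x]
  [C → . T D x] has the dot before T: add [T → . x num]
No further items can be added.

CLOSURE = { [C → . T D x], [D → . ; x], [D → . D D num], [D → . F], [D → .], [F → . C D], [F → C . D], [T → . x num] }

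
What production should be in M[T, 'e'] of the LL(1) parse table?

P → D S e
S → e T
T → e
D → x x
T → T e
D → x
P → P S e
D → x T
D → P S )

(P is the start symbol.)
To find M[T, 'e'], we find productions for T where 'e' is in the predict set (PREDICT(N → α) = (FIRST(α) \ {ε}) ∪ (FOLLOW(N) if α ⇒* ε)).

Relevant sets:
  FIRST(T) = { 'e' }

T → e: PREDICT = { 'e' }
  'e' is in predict set, so this production goes in M[T, 'e']
T → T e: PREDICT = { 'e' }
  'e' is in predict set, so this production goes in M[T, 'e']

M[T, 'e'] = T → e, T → T e  (a multiply-defined cell — the grammar is not LL(1))

Answer: T → e, T → T e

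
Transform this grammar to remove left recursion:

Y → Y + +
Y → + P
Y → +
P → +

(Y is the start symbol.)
Y → + P Y'
Y → + Y'
Y' → + + Y'
Y' → ε
P → +

Y is directly left-recursive. The standard transformation for
  A → A α₁ | ... | A α_m | β₁ | ... | β_n
is
  A  → β₁ A' | ... | β_n A'
  A' → α₁ A' | ... | α_m A' | ε

Y → + P becomes Y → + P Y'
Y → + becomes Y → + Y'
Y → Y + + becomes Y' → + + Y'
Add Y' → ε

Productions for other non-terminals are unchanged:
  P → +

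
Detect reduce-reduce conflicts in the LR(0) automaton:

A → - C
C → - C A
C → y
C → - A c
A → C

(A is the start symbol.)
Augment with A' → A and build the canonical LR(0) collection (I0 = CLOSURE({[A' → . A]}), then GOTO on every symbol after a dot until no new states appear). It has 9 states:
  I0: { [A → . - C], [A → . C], [A' → . A], [C → . - A c], [C → . - C A], [C → . y] }  — shift
  I1: { [A → - . C], [A → . - C], [A → . C], [C → - . A c], [C → - . C A], [C → . - A c], [C → . - C A], [C → . y] }  — shift
  I2: { [A' → A .] }  — accept
  I3: { [A → C .] }  — reduce
  I4: { [C → y .] }  — reduce
  I5: { [C → - A . c] }  — shift
  I6: { [A → - C .], [A → . - C], [A → . C], [A → C .], [C → - C . A], [C → . - A c], [C → . - C A], [C → . y] }  — shift, 2 reduces
  I7: { [C → - C A .] }  — reduce
  I8: { [C → - A c .] }  — reduce

I6 contains complete items [A → - C .], [A → C .] — reduce-reduce conflict.

Answer: Yes — I6: [A → - C .] vs [A → C .]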